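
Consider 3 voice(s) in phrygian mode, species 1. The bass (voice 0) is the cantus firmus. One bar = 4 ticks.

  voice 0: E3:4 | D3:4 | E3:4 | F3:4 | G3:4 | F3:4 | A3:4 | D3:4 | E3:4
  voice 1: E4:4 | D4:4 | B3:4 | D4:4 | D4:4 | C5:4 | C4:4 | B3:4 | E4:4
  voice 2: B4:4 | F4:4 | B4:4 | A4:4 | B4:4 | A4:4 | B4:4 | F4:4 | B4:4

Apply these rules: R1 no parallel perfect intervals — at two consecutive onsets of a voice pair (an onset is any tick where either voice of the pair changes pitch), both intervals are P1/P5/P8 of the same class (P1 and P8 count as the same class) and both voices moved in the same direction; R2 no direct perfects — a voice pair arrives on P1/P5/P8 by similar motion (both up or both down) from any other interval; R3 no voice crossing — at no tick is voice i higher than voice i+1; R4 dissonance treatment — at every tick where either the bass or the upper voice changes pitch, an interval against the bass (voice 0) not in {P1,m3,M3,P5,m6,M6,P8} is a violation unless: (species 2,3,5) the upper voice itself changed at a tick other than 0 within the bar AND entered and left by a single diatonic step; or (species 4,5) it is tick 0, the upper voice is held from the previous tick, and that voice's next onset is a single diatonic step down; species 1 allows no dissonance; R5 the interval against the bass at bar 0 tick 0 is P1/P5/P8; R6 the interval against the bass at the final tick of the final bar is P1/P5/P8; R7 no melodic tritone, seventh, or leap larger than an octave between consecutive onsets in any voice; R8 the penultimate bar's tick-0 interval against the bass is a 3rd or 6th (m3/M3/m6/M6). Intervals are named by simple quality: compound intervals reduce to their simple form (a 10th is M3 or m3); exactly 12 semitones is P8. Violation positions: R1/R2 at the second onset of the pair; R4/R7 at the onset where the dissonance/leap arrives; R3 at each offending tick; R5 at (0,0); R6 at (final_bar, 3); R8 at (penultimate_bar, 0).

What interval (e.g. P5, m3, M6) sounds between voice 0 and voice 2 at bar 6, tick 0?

voice 0=A3 voice 2=B4 -> M2

M2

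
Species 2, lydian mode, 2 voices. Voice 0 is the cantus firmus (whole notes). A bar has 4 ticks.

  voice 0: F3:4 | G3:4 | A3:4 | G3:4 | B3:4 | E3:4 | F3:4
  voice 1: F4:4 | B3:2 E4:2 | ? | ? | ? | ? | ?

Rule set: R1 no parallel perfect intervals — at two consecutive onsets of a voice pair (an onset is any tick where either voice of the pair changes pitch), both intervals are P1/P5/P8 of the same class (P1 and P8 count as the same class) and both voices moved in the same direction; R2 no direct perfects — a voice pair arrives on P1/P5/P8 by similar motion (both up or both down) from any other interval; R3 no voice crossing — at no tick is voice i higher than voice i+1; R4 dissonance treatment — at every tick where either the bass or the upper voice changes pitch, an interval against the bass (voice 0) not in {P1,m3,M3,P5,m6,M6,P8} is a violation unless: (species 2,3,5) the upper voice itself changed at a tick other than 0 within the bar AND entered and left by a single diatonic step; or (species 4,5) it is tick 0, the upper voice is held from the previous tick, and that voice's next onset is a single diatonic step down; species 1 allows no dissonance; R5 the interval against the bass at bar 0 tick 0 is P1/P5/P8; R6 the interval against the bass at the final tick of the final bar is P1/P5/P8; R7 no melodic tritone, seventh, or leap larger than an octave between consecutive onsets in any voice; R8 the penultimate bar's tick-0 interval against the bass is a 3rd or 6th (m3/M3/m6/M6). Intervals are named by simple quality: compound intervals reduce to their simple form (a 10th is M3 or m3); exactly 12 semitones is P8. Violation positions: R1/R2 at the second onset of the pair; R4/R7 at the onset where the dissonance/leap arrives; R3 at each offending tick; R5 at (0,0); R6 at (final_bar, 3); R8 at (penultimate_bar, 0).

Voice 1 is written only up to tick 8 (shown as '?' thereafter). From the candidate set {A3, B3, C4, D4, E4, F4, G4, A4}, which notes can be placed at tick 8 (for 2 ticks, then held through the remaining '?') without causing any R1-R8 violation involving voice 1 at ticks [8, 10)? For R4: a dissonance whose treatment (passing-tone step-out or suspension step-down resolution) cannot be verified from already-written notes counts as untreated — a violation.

{A3, C4, E4, F4}

A3: legal
B3: violates R4
C4: legal
D4: violates R4
E4: legal
F4: legal
G4: violates R4
A4: violates R2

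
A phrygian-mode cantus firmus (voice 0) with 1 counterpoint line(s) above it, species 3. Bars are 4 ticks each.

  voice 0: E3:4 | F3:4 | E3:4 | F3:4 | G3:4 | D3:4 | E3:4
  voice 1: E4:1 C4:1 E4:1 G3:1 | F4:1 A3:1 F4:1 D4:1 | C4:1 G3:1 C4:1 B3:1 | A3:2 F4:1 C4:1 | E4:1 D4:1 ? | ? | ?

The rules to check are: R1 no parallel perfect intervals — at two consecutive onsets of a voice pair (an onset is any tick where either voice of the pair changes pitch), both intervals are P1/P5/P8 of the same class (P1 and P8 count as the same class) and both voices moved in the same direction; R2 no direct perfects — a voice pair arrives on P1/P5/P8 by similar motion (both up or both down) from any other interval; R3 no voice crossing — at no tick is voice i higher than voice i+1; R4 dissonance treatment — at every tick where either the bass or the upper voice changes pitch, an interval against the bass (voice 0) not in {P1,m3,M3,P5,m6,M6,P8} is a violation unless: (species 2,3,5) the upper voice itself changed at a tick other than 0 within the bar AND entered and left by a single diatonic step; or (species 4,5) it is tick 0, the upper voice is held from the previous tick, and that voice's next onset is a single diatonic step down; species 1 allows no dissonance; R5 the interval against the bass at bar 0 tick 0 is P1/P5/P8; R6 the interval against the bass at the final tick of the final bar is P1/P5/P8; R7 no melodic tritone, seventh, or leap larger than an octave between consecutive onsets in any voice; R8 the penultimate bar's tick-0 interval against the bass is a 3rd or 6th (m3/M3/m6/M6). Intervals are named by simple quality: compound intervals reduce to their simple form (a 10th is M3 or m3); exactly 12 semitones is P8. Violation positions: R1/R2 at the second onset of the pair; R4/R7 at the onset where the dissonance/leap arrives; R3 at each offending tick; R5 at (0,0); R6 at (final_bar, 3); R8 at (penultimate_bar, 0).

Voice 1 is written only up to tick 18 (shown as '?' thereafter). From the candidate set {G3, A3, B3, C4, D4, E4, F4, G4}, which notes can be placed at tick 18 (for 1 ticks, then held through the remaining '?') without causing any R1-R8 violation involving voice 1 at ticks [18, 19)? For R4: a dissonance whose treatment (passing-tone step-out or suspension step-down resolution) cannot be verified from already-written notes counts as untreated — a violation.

{B3, D4, E4, G3, G4}

G3: legal
A3: violates R4
B3: legal
C4: violates R4
D4: legal
E4: legal
F4: violates R4
G4: legal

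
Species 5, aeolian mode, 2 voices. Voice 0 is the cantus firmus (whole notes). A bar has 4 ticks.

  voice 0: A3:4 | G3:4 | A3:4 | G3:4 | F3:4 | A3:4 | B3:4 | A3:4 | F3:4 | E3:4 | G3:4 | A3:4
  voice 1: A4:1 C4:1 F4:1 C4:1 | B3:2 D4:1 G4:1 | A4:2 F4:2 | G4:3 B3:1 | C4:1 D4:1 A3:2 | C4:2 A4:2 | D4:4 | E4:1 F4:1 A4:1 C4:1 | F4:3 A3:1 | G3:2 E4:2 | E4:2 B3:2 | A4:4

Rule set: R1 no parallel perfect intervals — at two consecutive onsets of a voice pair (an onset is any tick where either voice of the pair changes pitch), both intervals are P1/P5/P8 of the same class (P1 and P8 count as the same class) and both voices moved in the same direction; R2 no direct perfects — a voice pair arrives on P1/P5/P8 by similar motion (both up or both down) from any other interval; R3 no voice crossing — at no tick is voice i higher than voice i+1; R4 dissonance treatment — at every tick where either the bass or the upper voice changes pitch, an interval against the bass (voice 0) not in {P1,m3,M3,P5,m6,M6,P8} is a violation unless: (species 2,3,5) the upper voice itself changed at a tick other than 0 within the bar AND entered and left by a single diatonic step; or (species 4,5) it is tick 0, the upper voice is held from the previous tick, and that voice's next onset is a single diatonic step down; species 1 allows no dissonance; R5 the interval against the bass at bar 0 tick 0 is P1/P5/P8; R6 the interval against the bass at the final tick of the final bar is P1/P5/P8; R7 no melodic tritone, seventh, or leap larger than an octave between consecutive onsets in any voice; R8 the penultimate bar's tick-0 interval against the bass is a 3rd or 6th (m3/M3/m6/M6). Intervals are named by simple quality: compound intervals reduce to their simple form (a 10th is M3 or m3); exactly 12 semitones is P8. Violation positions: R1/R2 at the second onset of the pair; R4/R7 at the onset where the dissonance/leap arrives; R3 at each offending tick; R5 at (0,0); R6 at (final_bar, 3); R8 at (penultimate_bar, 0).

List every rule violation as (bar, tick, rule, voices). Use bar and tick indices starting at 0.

bar 0: v0=A3 v1=A4 downbeat P8
bar 1: v0=G3 v1=B3 downbeat M3
bar 2: v0=A3 v1=A4 downbeat P8
bar 3: v0=G3 v1=G4 downbeat P8
bar 4: v0=F3 v1=C4 downbeat P5
bar 5: v0=A3 v1=C4 downbeat m3
bar 6: v0=B3 v1=D4 downbeat m3
bar 7: v0=A3 v1=E4 downbeat P5
bar 8: v0=F3 v1=F4 downbeat P8
bar 9: v0=E3 v1=G3 downbeat m3
bar 10: v0=G3 v1=E4 downbeat M6
bar 11: v0=A3 v1=A4 downbeat P8
  -> R1 @ bar 2 tick 0 v(0, 1): G3/G4 P8 -> A3/A4 P8 similar
  -> R2 @ bar 11 tick 0 v(0, 1): G3/B3 M3 -> A3/A4 P8 similar
  -> R7 @ bar 11 tick 0 v(1,): B3->A4 leap 10st

(2, 0, R1, (0, 1))
(11, 0, R2, (0, 1))
(11, 0, R7, (1,))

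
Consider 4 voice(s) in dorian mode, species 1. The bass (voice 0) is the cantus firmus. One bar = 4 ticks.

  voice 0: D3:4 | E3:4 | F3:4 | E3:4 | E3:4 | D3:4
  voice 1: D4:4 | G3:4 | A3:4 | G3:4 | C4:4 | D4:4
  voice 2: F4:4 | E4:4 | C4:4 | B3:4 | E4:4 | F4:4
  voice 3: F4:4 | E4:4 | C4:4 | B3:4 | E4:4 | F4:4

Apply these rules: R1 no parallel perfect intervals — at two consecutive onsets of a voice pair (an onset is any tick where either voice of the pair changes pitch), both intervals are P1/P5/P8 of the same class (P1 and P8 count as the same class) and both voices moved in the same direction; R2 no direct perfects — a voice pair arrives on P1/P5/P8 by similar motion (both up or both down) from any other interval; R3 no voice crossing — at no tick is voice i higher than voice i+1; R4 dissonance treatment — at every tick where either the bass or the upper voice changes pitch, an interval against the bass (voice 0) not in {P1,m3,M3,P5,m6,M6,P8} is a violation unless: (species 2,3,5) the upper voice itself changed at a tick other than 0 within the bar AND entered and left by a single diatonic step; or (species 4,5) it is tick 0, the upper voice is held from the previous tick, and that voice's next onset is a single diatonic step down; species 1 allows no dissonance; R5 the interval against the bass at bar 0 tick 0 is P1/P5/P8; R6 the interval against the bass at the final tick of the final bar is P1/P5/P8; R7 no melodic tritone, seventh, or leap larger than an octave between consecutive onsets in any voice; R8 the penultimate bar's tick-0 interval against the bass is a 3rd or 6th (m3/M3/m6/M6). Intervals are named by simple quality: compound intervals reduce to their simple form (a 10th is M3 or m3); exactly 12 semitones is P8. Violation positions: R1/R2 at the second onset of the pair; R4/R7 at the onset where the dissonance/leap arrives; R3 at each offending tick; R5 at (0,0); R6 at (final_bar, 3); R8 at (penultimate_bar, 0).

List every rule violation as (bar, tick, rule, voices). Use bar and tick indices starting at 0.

(0, 0, R5, (0, 2))
(0, 0, R5, (0, 3))
(1, 0, R1, (2, 3))
(2, 0, R1, (2, 3))
(3, 0, R1, (0, 2))
(3, 0, R1, (0, 3))
(3, 0, R1, (2, 3))
(4, 0, R1, (2, 3))
(4, 0, R8, (0, 2))
(4, 0, R8, (0, 3))
(5, 0, R1, (2, 3))
(5, 3, R6, (0, 2))
(5, 3, R6, (0, 3))

bar 0: v0=D3 v1=D4 v2=F4 v3=F4 downbeat m3
bar 1: v0=E3 v1=G3 v2=E4 v3=E4 downbeat P8
bar 2: v0=F3 v1=A3 v2=C4 v3=C4 downbeat P5
bar 3: v0=E3 v1=G3 v2=B3 v3=B3 downbeat P5
bar 4: v0=E3 v1=C4 v2=E4 v3=E4 downbeat P8
bar 5: v0=D3 v1=D4 v2=F4 v3=F4 downbeat m3
  -> R5 @ bar 0 tick 0 v(0, 2): opens on m3
  -> R5 @ bar 0 tick 0 v(0, 3): opens on m3
  -> R1 @ bar 1 tick 0 v(2, 3): F4/F4 P1 -> E4/E4 P1 similar
  -> R1 @ bar 2 tick 0 v(2, 3): E4/E4 P1 -> C4/C4 P1 similar
  -> R1 @ bar 3 tick 0 v(0, 2): F3/C4 P5 -> E3/B3 P5 similar
  -> R1 @ bar 3 tick 0 v(0, 3): F3/C4 P5 -> E3/B3 P5 similar
  -> R1 @ bar 3 tick 0 v(2, 3): C4/C4 P1 -> B3/B3 P1 similar
  -> R1 @ bar 4 tick 0 v(2, 3): B3/B3 P1 -> E4/E4 P1 similar
  -> R8 @ bar 4 tick 0 v(0, 2): penult P8 not 3rd/6th
  -> R8 @ bar 4 tick 0 v(0, 3): penult P8 not 3rd/6th
  -> R1 @ bar 5 tick 0 v(2, 3): E4/E4 P1 -> F4/F4 P1 similar
  -> R6 @ bar 5 tick 3 v(0, 2): closes on m3
  -> R6 @ bar 5 tick 3 v(0, 3): closes on m3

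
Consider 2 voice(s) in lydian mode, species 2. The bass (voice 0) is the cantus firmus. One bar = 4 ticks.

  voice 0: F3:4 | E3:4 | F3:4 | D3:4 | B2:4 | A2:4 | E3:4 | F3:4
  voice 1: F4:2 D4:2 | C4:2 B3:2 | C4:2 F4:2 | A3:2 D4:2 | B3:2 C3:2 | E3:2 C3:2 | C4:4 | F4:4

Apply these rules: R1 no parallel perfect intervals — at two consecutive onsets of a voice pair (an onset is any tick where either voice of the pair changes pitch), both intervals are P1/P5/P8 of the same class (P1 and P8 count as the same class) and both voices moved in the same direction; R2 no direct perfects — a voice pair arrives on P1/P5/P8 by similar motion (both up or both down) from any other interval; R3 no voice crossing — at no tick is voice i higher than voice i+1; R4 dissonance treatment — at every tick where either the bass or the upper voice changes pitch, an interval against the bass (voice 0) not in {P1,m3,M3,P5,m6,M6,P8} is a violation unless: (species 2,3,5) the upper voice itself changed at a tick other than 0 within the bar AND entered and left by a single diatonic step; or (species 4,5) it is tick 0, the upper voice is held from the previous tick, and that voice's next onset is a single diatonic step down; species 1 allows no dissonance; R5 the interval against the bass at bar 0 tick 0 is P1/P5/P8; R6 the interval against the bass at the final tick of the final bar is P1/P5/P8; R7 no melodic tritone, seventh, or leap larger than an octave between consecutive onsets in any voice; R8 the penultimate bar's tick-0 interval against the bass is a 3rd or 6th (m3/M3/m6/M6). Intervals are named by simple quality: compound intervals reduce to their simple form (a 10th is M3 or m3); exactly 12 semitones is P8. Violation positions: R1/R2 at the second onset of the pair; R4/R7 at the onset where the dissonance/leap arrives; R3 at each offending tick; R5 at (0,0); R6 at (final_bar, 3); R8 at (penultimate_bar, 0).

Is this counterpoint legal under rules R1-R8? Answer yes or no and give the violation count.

No (6 violations)

bar 0: v0=F3 v1=F4 (P8)
bar 1: v0=E3 v1=C4 (m6)
bar 2: v0=F3 v1=C4 (P5)
bar 3: v0=D3 v1=A3 (P5)
bar 4: v0=B2 v1=B3 (P8)
bar 5: v0=A2 v1=E3 (P5)
bar 6: v0=E3 v1=C4 (m6)
bar 7: v0=F3 v1=F4 (P8)
  R1 @ bar2.0: E3/B3 P5 -> F3/C4 P5 similar
  R2 @ bar3.0: F3/F4 P8 -> D3/A3 P5 similar
  R1 @ bar4.0: D3/D4 P8 -> B2/B3 P8 similar
  R4 @ bar4.2: B2/C3 m2 untreated
  R7 @ bar4.2: B3->C3 leap 11st
  R2 @ bar7.0: E3/C4 m6 -> F3/F4 P8 similar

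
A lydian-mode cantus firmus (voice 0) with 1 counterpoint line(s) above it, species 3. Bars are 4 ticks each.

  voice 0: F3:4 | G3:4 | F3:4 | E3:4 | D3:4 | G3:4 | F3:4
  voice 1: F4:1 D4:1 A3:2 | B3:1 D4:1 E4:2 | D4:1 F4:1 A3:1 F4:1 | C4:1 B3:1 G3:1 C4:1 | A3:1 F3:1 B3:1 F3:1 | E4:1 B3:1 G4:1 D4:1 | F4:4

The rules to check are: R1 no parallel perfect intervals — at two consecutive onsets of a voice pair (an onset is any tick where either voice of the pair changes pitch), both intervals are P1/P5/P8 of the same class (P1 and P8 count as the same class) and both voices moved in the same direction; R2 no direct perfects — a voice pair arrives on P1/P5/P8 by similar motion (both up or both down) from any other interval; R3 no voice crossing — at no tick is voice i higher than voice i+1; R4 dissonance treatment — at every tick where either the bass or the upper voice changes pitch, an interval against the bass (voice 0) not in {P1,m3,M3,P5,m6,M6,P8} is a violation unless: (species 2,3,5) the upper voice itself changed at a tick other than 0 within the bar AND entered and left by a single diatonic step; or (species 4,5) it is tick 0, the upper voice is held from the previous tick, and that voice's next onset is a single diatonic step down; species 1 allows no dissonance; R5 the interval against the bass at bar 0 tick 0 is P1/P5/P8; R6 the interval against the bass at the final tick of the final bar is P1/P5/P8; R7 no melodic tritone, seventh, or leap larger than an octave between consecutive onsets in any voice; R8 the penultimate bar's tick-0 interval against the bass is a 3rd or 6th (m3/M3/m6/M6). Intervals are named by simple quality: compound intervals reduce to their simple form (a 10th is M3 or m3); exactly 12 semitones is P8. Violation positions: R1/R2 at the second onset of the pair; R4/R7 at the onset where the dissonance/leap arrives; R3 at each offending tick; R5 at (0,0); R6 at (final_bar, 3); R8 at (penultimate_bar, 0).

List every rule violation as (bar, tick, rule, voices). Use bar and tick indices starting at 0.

(4, 0, R2, (0, 1))
(4, 2, R7, (1,))
(4, 3, R7, (1,))
(5, 0, R7, (1,))

bar 0: v0=F3 v1=F4 downbeat P8
bar 1: v0=G3 v1=B3 downbeat M3
bar 2: v0=F3 v1=D4 downbeat M6
bar 3: v0=E3 v1=C4 downbeat m6
bar 4: v0=D3 v1=A3 downbeat P5
bar 5: v0=G3 v1=E4 downbeat M6
bar 6: v0=F3 v1=F4 downbeat P8
  -> R2 @ bar 4 tick 0 v(0, 1): E3/C4 m6 -> D3/A3 P5 similar
  -> R7 @ bar 4 tick 2 v(1,): F3->B3 leap 6st
  -> R7 @ bar 4 tick 3 v(1,): B3->F3 leap 6st
  -> R7 @ bar 5 tick 0 v(1,): F3->E4 leap 11st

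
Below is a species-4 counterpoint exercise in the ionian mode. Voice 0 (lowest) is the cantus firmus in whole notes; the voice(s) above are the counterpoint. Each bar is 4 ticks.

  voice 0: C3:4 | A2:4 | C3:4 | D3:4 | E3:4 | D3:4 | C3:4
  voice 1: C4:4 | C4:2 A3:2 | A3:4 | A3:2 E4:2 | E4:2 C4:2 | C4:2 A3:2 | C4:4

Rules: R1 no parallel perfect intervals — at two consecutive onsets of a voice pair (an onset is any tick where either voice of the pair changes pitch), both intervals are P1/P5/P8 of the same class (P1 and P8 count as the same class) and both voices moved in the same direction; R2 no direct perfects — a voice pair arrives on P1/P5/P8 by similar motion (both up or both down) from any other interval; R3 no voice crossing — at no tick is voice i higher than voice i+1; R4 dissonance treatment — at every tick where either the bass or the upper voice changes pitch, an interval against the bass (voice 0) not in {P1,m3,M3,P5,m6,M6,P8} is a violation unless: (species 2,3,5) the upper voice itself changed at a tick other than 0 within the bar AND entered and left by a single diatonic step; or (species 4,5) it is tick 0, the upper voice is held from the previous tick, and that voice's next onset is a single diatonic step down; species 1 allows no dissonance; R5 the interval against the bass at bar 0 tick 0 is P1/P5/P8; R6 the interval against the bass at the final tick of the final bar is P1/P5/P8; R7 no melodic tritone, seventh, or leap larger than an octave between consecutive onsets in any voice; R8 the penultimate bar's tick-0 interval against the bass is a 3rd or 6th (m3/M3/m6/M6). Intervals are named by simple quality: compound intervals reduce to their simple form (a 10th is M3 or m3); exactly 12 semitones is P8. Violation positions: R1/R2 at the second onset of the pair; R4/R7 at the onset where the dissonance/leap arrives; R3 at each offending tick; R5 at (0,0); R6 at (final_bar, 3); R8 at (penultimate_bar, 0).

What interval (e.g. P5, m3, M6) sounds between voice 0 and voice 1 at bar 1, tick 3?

P8

voice 0=A2 voice 1=A3 -> P8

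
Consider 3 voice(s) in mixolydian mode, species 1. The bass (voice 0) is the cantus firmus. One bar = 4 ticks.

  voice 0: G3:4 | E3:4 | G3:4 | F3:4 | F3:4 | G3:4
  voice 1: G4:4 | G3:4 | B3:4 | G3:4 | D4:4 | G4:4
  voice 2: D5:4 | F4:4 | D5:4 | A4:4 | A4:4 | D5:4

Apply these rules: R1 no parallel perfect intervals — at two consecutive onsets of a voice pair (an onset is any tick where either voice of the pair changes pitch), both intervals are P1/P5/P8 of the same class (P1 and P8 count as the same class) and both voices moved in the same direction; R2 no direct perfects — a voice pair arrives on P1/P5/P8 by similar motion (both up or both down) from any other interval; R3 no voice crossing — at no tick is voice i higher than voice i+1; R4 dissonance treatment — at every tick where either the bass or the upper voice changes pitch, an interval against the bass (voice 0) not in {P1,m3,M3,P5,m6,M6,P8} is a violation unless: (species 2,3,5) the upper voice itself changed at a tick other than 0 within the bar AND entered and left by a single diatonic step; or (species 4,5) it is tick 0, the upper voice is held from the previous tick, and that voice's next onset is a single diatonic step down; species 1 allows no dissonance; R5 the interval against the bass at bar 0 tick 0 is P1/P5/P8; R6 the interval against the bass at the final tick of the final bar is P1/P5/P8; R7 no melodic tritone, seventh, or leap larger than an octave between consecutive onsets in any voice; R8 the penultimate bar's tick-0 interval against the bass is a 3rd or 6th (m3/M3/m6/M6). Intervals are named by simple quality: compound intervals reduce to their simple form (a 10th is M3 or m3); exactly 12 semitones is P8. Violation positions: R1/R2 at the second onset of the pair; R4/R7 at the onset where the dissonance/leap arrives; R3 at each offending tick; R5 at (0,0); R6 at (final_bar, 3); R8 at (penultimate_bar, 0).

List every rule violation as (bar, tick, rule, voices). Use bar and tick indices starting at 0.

(1, 0, R4, (0, 2))
(2, 0, R2, (0, 2))
(3, 0, R4, (0, 1))
(5, 0, R1, (1, 2))
(5, 0, R2, (0, 1))
(5, 0, R2, (0, 2))

bar 0: v0=G3 v1=G4 v2=D5 downbeat P5
bar 1: v0=E3 v1=G3 v2=F4 downbeat m2
bar 2: v0=G3 v1=B3 v2=D5 downbeat P5
bar 3: v0=F3 v1=G3 v2=A4 downbeat M3
bar 4: v0=F3 v1=D4 v2=A4 downbeat M3
bar 5: v0=G3 v1=G4 v2=D5 downbeat P5
  -> R4 @ bar 1 tick 0 v(0, 2): E3/F4 m2 untreated
  -> R2 @ bar 2 tick 0 v(0, 2): E3/F4 m2 -> G3/D5 P5 similar
  -> R4 @ bar 3 tick 0 v(0, 1): F3/G3 M2 untreated
  -> R1 @ bar 5 tick 0 v(1, 2): D4/A4 P5 -> G4/D5 P5 similar
  -> R2 @ bar 5 tick 0 v(0, 1): F3/D4 M6 -> G3/G4 P8 similar
  -> R2 @ bar 5 tick 0 v(0, 2): F3/A4 M3 -> G3/D5 P5 similar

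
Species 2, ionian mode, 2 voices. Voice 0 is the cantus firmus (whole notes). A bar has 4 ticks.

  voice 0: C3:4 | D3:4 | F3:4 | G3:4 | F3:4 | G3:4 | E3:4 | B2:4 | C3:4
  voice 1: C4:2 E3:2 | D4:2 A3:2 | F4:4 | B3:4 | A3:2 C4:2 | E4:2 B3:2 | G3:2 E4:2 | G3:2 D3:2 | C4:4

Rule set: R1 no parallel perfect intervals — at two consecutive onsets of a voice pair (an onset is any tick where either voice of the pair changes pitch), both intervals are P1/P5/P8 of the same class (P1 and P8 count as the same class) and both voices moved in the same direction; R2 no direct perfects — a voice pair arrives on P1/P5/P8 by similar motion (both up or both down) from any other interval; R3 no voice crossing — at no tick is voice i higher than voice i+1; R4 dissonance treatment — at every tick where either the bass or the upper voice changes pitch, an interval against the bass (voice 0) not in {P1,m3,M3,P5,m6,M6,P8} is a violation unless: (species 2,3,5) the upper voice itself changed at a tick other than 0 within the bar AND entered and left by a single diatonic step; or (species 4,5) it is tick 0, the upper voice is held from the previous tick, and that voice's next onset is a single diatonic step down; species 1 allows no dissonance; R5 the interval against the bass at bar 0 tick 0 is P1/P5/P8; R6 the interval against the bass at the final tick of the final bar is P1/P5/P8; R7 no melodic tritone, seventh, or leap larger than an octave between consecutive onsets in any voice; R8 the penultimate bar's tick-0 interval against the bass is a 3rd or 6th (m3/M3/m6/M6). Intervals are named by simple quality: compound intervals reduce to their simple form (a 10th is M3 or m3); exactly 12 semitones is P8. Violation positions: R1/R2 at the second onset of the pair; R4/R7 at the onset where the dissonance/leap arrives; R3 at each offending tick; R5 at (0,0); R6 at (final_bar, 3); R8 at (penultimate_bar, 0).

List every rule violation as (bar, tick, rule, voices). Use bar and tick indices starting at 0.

bar 0: v0=C3 v1=C4 downbeat P8
bar 1: v0=D3 v1=D4 downbeat P8
bar 2: v0=F3 v1=F4 downbeat P8
bar 3: v0=G3 v1=B3 downbeat M3
bar 4: v0=F3 v1=A3 downbeat M3
bar 5: v0=G3 v1=E4 downbeat M6
bar 6: v0=E3 v1=G3 downbeat m3
bar 7: v0=B2 v1=G3 downbeat m6
bar 8: v0=C3 v1=C4 downbeat P8
  -> R2 @ bar 1 tick 0 v(0, 1): C3/E3 M3 -> D3/D4 P8 similar
  -> R7 @ bar 1 tick 0 v(1,): E3->D4 leap 10st
  -> R2 @ bar 2 tick 0 v(0, 1): D3/A3 P5 -> F3/F4 P8 similar
  -> R7 @ bar 3 tick 0 v(1,): F4->B3 leap 6st
  -> R2 @ bar 8 tick 0 v(0, 1): B2/D3 m3 -> C3/C4 P8 similar
  -> R7 @ bar 8 tick 0 v(1,): D3->C4 leap 10st

(1, 0, R2, (0, 1))
(1, 0, R7, (1,))
(2, 0, R2, (0, 1))
(3, 0, R7, (1,))
(8, 0, R2, (0, 1))
(8, 0, R7, (1,))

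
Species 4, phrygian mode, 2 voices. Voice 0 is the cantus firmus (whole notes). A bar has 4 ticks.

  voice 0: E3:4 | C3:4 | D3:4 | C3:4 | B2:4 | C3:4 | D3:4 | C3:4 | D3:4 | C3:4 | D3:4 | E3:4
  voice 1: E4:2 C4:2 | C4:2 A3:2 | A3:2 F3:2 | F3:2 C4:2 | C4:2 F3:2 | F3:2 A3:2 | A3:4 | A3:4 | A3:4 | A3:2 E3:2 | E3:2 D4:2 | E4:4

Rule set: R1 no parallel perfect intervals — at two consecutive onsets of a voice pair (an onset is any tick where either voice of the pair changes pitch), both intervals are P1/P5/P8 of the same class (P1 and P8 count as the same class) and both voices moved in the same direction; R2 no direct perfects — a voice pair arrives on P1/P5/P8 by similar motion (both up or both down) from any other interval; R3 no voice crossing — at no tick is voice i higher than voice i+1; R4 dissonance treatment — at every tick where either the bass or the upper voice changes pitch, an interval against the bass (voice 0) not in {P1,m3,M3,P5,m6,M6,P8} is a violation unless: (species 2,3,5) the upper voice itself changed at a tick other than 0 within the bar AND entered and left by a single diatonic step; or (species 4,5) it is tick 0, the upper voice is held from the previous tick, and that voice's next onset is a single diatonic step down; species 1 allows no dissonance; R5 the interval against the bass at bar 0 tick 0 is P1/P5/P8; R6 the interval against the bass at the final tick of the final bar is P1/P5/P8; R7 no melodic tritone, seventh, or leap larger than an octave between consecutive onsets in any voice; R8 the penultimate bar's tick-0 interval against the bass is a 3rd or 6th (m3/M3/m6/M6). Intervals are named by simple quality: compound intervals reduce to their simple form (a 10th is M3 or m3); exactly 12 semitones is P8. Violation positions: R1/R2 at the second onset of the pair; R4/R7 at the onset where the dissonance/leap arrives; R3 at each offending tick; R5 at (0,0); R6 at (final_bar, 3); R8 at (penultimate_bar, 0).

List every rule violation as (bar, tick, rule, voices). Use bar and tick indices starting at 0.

(3, 0, R4, (0, 1))
(4, 0, R4, (0, 1))
(4, 2, R4, (0, 1))
(5, 0, R4, (0, 1))
(10, 0, R4, (0, 1))
(10, 0, R8, (0, 1))
(10, 2, R7, (1,))
(11, 0, R1, (0, 1))

bar 0: v0=E3 v1=E4 downbeat P8
bar 1: v0=C3 v1=C4 downbeat P8
bar 2: v0=D3 v1=A3 downbeat P5
bar 3: v0=C3 v1=F3 downbeat P4
bar 4: v0=B2 v1=C4 downbeat m2
bar 5: v0=C3 v1=F3 downbeat P4
bar 6: v0=D3 v1=A3 downbeat P5
bar 7: v0=C3 v1=A3 downbeat M6
bar 8: v0=D3 v1=A3 downbeat P5
bar 9: v0=C3 v1=A3 downbeat M6
bar 10: v0=D3 v1=E3 downbeat M2
bar 11: v0=E3 v1=E4 downbeat P8
  -> R4 @ bar 3 tick 0 v(0, 1): C3/F3 P4 untreated
  -> R4 @ bar 4 tick 0 v(0, 1): B2/C4 m2 untreated
  -> R4 @ bar 4 tick 2 v(0, 1): B2/F3 TT untreated
  -> R4 @ bar 5 tick 0 v(0, 1): C3/F3 P4 untreated
  -> R4 @ bar 10 tick 0 v(0, 1): D3/E3 M2 untreated
  -> R8 @ bar 10 tick 0 v(0, 1): penult M2 not 3rd/6th
  -> R7 @ bar 10 tick 2 v(1,): E3->D4 leap 10st
  -> R1 @ bar 11 tick 0 v(0, 1): D3/D4 P8 -> E3/E4 P8 similar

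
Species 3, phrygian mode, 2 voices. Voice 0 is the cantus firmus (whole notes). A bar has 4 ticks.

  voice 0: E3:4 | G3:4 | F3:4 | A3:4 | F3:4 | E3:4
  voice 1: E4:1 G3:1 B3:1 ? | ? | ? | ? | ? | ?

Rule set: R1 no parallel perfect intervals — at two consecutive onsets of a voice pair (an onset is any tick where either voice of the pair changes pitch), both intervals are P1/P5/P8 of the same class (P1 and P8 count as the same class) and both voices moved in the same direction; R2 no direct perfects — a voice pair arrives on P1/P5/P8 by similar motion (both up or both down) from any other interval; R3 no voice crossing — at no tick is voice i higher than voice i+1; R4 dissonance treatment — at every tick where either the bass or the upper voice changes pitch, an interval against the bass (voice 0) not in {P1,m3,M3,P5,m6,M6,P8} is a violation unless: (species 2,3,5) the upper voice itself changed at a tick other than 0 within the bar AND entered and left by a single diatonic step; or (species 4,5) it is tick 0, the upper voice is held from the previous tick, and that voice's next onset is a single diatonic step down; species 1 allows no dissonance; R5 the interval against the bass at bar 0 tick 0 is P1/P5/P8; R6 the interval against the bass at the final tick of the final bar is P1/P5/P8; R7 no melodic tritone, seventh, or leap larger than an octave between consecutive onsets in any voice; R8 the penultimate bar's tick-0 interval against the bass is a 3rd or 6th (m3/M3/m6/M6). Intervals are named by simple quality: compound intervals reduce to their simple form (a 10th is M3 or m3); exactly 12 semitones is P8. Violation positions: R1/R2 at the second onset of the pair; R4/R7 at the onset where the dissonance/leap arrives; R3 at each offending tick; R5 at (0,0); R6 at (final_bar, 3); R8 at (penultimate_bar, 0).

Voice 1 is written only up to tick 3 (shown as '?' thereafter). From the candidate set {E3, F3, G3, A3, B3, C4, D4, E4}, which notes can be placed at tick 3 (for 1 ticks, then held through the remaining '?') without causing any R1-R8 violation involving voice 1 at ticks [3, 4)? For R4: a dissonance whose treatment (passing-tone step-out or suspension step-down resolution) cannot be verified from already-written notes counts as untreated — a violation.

{B3, C4, E3, E4, G3}

E3: legal
F3: violates R4,R7
G3: legal
A3: violates R4
B3: legal
C4: legal
D4: violates R4
E4: legal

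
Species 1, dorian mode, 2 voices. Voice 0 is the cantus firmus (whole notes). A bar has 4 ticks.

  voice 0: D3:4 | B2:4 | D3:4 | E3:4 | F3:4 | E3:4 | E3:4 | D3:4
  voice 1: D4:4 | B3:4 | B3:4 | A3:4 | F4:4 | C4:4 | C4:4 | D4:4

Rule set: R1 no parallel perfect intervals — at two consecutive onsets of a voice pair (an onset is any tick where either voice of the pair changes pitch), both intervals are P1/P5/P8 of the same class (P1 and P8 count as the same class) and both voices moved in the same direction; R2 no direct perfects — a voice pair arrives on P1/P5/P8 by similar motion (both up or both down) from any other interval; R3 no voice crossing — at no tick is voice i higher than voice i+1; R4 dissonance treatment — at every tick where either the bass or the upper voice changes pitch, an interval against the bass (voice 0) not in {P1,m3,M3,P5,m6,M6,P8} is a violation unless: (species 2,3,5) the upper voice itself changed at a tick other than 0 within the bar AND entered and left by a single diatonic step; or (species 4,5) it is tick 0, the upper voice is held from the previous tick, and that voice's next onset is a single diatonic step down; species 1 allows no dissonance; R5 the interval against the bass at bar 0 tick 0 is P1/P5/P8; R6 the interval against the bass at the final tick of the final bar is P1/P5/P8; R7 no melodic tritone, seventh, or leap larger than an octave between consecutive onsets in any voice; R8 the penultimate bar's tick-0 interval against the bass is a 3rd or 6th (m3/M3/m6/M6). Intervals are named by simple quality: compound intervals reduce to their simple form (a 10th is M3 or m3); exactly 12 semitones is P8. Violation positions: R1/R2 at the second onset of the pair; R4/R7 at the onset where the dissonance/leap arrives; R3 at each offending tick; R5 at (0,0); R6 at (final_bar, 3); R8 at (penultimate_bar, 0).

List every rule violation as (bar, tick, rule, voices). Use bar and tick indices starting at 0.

bar 0: v0=D3 v1=D4 downbeat P8
bar 1: v0=B2 v1=B3 downbeat P8
bar 2: v0=D3 v1=B3 downbeat M6
bar 3: v0=E3 v1=A3 downbeat P4
bar 4: v0=F3 v1=F4 downbeat P8
bar 5: v0=E3 v1=C4 downbeat m6
bar 6: v0=E3 v1=C4 downbeat m6
bar 7: v0=D3 v1=D4 downbeat P8
  -> R1 @ bar 1 tick 0 v(0, 1): D3/D4 P8 -> B2/B3 P8 similar
  -> R4 @ bar 3 tick 0 v(0, 1): E3/A3 P4 untreated
  -> R2 @ bar 4 tick 0 v(0, 1): E3/A3 P4 -> F3/F4 P8 similar

(1, 0, R1, (0, 1))
(3, 0, R4, (0, 1))
(4, 0, R2, (0, 1))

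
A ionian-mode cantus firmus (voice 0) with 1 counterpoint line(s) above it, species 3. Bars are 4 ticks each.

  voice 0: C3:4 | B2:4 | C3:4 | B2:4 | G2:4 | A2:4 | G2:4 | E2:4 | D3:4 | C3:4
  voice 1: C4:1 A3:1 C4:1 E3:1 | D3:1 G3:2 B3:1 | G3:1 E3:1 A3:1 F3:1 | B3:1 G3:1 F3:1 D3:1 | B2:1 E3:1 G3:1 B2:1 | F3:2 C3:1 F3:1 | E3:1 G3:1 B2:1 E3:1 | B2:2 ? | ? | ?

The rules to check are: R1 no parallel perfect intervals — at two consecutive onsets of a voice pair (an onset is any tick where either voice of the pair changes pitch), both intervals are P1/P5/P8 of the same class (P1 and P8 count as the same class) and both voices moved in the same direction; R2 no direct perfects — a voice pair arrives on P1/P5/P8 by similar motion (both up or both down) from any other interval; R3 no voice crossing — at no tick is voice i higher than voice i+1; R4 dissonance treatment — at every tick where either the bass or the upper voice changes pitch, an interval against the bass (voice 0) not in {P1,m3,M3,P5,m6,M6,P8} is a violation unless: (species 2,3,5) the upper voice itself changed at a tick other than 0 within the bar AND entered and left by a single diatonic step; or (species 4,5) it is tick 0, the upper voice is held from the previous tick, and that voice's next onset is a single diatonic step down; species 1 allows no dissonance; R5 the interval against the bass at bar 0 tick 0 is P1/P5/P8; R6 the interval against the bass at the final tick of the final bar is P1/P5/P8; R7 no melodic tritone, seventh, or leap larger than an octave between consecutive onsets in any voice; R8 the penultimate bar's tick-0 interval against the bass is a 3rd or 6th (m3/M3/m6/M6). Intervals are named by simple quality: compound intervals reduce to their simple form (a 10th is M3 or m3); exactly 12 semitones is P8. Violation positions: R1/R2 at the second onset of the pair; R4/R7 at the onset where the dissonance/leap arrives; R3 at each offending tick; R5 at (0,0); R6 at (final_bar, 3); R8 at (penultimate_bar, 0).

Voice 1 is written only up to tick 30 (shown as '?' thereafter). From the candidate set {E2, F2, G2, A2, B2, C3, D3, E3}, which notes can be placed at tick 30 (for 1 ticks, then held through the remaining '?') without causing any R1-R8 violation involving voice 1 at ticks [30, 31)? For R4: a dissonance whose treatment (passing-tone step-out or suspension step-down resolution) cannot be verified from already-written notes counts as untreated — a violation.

E2: legal
F2: violates R4,R7
G2: legal
A2: violates R4
B2: legal
C3: legal
D3: violates R4
E3: legal

{B2, C3, E2, E3, G2}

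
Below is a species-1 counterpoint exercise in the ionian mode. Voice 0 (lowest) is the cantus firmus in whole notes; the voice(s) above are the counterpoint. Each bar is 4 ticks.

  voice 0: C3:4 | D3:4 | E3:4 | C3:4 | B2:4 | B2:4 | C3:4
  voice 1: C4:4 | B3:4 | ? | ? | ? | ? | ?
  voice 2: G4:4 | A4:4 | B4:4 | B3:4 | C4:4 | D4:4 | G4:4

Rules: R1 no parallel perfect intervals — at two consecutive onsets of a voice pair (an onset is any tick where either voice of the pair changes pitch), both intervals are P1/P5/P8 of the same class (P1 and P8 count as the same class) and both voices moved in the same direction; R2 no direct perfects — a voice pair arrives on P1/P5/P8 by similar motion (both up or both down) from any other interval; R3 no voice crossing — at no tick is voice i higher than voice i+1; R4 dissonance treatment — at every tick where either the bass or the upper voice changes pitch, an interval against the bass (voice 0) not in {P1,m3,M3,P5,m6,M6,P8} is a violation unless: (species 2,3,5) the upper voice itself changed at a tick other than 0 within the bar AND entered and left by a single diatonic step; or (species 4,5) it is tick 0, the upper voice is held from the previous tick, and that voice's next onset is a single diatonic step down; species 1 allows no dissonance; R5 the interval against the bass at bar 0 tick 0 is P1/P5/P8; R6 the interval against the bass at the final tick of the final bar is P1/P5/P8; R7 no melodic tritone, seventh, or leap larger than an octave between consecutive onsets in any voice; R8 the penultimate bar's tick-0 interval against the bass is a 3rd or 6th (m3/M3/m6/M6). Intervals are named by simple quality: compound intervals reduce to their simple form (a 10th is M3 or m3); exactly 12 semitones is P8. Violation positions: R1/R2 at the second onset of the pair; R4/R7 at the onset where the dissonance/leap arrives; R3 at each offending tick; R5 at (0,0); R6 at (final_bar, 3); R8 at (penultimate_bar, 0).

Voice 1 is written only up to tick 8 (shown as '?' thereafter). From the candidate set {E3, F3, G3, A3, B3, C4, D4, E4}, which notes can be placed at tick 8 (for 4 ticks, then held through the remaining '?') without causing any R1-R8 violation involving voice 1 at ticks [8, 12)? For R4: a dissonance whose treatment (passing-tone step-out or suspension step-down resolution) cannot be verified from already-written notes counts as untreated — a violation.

{B3, C4, E3, G3}

E3: legal
F3: violates R4,R7
G3: legal
A3: violates R4
B3: legal
C4: legal
D4: violates R4
E4: violates R2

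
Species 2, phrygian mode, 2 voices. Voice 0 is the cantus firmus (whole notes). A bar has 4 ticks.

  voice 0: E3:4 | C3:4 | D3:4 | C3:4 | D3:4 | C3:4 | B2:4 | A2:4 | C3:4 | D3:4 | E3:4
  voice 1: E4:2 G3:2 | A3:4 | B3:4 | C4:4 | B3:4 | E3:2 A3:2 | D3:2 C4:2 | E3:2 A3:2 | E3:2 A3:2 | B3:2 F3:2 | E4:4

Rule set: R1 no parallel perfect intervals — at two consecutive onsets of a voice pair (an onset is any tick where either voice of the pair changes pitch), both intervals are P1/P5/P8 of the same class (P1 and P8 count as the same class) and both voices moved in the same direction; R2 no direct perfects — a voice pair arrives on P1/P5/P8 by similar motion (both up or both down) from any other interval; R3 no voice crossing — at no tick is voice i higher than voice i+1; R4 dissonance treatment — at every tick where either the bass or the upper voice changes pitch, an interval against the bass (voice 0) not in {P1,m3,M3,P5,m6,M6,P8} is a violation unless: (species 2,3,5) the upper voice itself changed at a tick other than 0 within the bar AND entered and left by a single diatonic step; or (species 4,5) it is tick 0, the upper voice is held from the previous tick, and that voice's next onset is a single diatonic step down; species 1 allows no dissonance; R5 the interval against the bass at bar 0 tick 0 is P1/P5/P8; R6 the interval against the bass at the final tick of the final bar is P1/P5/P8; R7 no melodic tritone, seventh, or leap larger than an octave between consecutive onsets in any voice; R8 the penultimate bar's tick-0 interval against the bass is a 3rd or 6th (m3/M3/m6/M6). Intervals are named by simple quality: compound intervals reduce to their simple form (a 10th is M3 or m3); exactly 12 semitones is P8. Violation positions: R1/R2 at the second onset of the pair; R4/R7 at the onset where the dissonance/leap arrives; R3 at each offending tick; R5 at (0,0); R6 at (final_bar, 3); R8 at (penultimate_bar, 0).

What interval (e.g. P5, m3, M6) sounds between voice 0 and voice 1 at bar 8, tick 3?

voice 0=C3 voice 1=A3 -> M6

M6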